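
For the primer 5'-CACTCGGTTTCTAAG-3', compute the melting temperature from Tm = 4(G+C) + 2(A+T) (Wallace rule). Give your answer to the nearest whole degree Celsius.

44°C

Base counts: A=3, T=5, G=3, C=4 (length 15).
Tm = 2·(3+5) + 4·(3+4) = 2·8 + 4·7 = 16 + 28 = 44°C.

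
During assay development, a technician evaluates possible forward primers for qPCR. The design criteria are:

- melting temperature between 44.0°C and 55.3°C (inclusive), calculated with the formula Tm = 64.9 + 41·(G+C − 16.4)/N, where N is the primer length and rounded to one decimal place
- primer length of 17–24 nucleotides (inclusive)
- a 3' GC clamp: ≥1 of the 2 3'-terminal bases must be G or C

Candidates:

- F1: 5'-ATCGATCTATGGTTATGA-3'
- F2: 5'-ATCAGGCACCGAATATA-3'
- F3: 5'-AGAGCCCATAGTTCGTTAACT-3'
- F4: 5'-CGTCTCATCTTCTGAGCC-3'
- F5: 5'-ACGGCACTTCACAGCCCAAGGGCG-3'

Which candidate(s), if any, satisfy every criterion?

F1 (18 nt, A=5 T=7 G=4 C=2): Tm = 64.9 + 41·(6 − 16.4)/18 = 41.2°C, outside 44.0–55.3°C ✗; length 18 ✓; 3' end GA has 1 G/C ✓ — fails.
F2 (17 nt, A=7 T=3 G=3 C=4): Tm = 64.9 + 41·(7 − 16.4)/17 = 42.2°C, outside 44.0–55.3°C ✗; length 17 ✓; 3' end TA has 0 G/C, need ≥1 ✗ — fails.
F3 (21 nt, A=6 T=6 G=4 C=5): Tm = 64.9 + 41·(9 − 16.4)/21 = 50.5°C ✓; length 21 ✓; 3' end CT has 1 G/C ✓ — passes.
F4 (18 nt, A=2 T=6 G=3 C=7): Tm = 64.9 + 41·(10 − 16.4)/18 = 50.3°C ✓; length 18 ✓; 3' end CC has 2 G/C ✓ — passes.
F5 (24 nt, A=6 T=2 G=7 C=9): Tm = 64.9 + 41·(16 − 16.4)/24 = 64.2°C, outside 44.0–55.3°C ✗; length 24 ✓; 3' end CG has 2 G/C ✓ — fails.

F3 and F4.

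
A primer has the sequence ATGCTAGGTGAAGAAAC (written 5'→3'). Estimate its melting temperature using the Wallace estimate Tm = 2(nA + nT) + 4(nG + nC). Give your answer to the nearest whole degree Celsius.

48°C

Base counts: A=7, T=3, G=5, C=2 (length 17).
Tm = 2·(7+3) + 4·(5+2) = 2·10 + 4·7 = 20 + 28 = 48°C.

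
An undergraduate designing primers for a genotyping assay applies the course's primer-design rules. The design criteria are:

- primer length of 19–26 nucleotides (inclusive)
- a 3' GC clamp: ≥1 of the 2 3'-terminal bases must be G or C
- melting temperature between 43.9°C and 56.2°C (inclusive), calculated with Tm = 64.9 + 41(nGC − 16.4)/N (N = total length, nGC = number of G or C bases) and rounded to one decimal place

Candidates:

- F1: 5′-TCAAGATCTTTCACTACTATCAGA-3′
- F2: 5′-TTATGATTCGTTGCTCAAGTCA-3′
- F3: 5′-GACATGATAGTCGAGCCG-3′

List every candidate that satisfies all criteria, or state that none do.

F1 and F2.

F1 (24 nt, A=8 T=8 G=2 C=6): length 24 ✓; 3' end GA has 1 G/C ✓; Tm = 64.9 + 41·(8 − 16.4)/24 = 50.6°C ✓ — passes.
F2 (22 nt, A=5 T=9 G=4 C=4): length 22 ✓; 3' end CA has 1 G/C ✓; Tm = 64.9 + 41·(8 − 16.4)/22 = 49.2°C ✓ — passes.
F3 (18 nt, A=5 T=3 G=6 C=4): length 18, outside 19–26 ✗; 3' end CG has 2 G/C ✓; Tm = 64.9 + 41·(10 − 16.4)/18 = 50.3°C ✓ — fails.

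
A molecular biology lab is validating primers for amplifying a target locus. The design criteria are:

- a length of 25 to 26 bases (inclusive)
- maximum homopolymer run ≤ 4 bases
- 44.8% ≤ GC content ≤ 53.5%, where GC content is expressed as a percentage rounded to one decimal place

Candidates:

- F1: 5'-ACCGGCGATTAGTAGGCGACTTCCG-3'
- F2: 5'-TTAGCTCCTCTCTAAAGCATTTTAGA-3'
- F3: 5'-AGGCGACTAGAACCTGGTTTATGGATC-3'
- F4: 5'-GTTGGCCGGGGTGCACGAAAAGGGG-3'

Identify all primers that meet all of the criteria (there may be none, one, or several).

None of the candidates satisfy all criteria.

F1 (25 nt, A=5 T=5 G=8 C=7): length 25 ✓; longest run = 2 ✓; GC 15/25 = 60.0%, outside 44.8–53.5% ✗ — fails.
F2 (26 nt, A=7 T=10 G=3 C=6): length 26 ✓; longest run = 4 ✓; GC 9/26 = 34.6%, outside 44.8–53.5% ✗ — fails.
F3 (27 nt, A=7 T=7 G=8 C=5): length 27, outside 25–26 ✗; longest run = 3 ✓; GC 13/27 = 48.1% ✓ — fails.
F4 (25 nt, A=5 T=3 G=13 C=4): length 25 ✓; longest run = 4 ✓; GC 17/25 = 68.0%, outside 44.8–53.5% ✗ — fails.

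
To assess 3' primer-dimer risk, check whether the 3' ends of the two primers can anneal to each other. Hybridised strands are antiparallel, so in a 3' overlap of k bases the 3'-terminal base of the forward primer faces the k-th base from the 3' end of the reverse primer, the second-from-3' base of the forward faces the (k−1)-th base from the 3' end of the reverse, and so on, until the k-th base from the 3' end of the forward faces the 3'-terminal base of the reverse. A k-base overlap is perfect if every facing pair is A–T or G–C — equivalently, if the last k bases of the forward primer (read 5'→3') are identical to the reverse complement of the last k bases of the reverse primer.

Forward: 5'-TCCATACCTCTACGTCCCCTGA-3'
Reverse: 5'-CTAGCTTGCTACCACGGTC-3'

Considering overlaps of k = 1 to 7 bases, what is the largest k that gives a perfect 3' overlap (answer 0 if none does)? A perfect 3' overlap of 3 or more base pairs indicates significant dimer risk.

Last 7 bases (5'→3') — forward …CCCCTGA, reverse …CACGGTC.
Reverse complement of the reverse primer's last 7 bases: GACCGTG; its first k bases are the reverse complement of the reverse primer's last k bases, so a perfect k-base overlap needs the forward primer's last k bases to equal them.
Comparing (forward last k vs required): k=1: A vs G ✗; k=2: GA vs GA ✓; k=3: TGA vs GAC ✗; k=4: CTGA vs GACC ✗; k=5: CCTGA vs GACCG ✗; k=6: CCCTGA vs GACCGT ✗; k=7: CCCCTGA vs GACCGTG ✗.
Only k = 2 is perfect, so the longest perfect 3' overlap is 2.

Longest perfect overlap: 2 complementary base pairs; below the dimer-risk threshold (threshold 3).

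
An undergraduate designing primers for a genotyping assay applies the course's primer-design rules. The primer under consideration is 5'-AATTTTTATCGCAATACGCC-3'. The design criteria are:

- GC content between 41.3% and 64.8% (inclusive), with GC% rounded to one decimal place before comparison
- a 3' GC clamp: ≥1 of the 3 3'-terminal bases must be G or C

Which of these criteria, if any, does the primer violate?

Fails: GC content.

Base counts: A=6, T=7, G=2, C=5 (length 20).
GC content: GC 7/20 = 35.0%, outside 41.3–64.8% ✗
GC clamp: 3' end GCC has 3 G/C ✓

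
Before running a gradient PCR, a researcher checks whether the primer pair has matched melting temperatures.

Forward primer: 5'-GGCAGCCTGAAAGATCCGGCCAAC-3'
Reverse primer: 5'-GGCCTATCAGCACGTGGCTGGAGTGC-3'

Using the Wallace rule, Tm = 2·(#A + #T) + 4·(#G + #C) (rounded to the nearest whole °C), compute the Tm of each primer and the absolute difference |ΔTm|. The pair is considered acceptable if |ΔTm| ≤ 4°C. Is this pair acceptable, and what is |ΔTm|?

|ΔTm| = 8°C; the pair is not acceptable.

Forward: A=7 T=2 G=7 C=8 → Tm = 2·9 + 4·15 = 78°C.
Reverse: A=4 T=5 G=10 C=7 → Tm = 2·9 + 4·17 = 86°C.
|ΔTm| = |78 − 86| = 8°C, > 4°C.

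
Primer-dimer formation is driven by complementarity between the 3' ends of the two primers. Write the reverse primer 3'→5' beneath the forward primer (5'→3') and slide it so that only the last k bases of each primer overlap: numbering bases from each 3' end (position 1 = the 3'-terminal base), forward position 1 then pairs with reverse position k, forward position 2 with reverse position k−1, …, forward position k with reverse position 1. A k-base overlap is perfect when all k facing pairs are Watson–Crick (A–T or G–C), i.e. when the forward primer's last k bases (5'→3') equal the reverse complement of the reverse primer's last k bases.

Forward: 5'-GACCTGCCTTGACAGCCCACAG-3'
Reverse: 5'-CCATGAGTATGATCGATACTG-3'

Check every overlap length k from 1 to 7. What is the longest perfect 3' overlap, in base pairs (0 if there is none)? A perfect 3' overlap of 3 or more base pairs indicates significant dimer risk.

Longest perfect overlap: 3 complementary base pairs; significant dimer risk (threshold 3).

Last 7 bases (5'→3') — forward …CCCACAG, reverse …GATACTG.
Reverse complement of the reverse primer's last 7 bases: CAGTATC; its first k bases are the reverse complement of the reverse primer's last k bases, so a perfect k-base overlap needs the forward primer's last k bases to equal them.
Comparing (forward last k vs required): k=1: G vs C ✗; k=2: AG vs CA ✗; k=3: CAG vs CAG ✓; k=4: ACAG vs CAGT ✗; k=5: CACAG vs CAGTA ✗; k=6: CCACAG vs CAGTAT ✗; k=7: CCCACAG vs CAGTATC ✗.
Only k = 3 is perfect, so the longest perfect 3' overlap is 3.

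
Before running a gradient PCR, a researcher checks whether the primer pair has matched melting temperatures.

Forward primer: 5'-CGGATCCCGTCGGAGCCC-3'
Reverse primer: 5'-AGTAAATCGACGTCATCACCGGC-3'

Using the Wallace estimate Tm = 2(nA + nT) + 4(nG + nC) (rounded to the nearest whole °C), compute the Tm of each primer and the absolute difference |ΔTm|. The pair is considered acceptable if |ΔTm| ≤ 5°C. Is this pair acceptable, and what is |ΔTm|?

Forward: A=2 T=2 G=6 C=8 → Tm = 2·4 + 4·14 = 64°C.
Reverse: A=7 T=4 G=5 C=7 → Tm = 2·11 + 4·12 = 70°C.
|ΔTm| = |64 − 70| = 6°C, > 5°C.

|ΔTm| = 6°C; the pair is not acceptable.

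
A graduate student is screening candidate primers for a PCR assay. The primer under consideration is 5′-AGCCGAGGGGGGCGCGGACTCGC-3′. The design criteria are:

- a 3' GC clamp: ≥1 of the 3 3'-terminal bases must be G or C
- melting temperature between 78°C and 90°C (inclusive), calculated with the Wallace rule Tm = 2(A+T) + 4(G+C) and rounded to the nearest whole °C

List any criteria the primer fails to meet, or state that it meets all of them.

Meets all criteria.

Base counts: A=3, T=1, G=12, C=7 (length 23).
GC clamp: 3' end CGC has 3 G/C ✓
Tm: Tm = 2·4 + 4·19 = 84°C ✓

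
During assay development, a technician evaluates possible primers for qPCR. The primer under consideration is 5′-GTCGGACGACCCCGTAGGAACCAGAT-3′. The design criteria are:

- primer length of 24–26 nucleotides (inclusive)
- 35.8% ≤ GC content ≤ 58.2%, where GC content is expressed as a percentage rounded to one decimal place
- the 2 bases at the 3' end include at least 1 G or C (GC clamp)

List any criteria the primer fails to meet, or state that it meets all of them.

Base counts: A=7, T=3, G=8, C=8 (length 26).
length: length 26 ✓
GC content: GC 16/26 = 61.5%, outside 35.8–58.2% ✗
GC clamp: 3' end AT has 0 G/C, need ≥1 ✗

Fails: GC content, GC clamp.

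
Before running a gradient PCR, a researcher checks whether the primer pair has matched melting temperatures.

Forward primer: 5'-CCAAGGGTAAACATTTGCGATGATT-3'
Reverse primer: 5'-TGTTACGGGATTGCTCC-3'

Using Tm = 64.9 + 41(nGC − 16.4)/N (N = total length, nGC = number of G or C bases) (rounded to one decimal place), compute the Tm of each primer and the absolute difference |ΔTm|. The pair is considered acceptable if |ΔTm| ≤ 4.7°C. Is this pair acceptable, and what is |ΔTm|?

Forward: G+C = 10, N = 25 → Tm = 64.9 + 41·(10 − 16.4)/25 = 54.4°C.
Reverse: G+C = 9, N = 17 → Tm = 64.9 + 41·(9 − 16.4)/17 = 47.1°C.
|ΔTm| = |54.4 − 47.1| = 7.3°C, > 4.7°C.

|ΔTm| = 7.3°C; the pair is not acceptable.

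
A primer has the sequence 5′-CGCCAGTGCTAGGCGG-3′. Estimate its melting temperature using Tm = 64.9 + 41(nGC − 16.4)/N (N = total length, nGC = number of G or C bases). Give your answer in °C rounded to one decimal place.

Base counts: A=2, T=2, G=7, C=5; G+C = 12, N = 16.
Tm = 64.9 + 41·(12 − 16.4)/16 = 64.9 + -180.40/16 = 53.6°C.

53.6°C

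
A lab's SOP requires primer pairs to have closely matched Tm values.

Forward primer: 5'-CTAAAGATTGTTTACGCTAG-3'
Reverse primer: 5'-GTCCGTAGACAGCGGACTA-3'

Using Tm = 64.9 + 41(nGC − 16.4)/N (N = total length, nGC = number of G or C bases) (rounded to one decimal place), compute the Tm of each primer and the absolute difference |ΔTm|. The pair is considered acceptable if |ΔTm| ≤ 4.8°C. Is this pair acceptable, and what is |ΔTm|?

Forward: G+C = 7, N = 20 → Tm = 64.9 + 41·(7 − 16.4)/20 = 45.6°C.
Reverse: G+C = 11, N = 19 → Tm = 64.9 + 41·(11 − 16.4)/19 = 53.2°C.
|ΔTm| = |45.6 − 53.2| = 7.6°C, > 4.8°C.

|ΔTm| = 7.6°C; the pair is not acceptable.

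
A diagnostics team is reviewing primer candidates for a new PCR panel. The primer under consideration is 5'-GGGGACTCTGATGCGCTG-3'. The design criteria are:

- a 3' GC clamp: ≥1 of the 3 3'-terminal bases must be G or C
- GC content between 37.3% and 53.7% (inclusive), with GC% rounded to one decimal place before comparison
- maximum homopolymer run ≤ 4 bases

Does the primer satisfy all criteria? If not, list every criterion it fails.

Fails: GC content.

Base counts: A=2, T=4, G=8, C=4 (length 18).
GC clamp: 3' end CTG has 2 G/C ✓
GC content: GC 12/18 = 66.7%, outside 37.3–53.7% ✗
homopolymer run: longest run = 4 ✓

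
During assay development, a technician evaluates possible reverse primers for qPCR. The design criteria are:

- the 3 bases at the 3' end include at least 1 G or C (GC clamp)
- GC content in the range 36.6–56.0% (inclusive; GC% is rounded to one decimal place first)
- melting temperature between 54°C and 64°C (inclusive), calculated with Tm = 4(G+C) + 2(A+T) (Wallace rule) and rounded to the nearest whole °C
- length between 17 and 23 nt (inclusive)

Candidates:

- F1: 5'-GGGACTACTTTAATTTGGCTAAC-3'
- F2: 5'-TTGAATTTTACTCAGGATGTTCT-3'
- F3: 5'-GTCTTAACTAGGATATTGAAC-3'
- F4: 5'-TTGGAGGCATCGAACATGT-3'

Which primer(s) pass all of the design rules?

F1 and F4.

F1 (23 nt, A=6 T=8 G=5 C=4): 3' end AAC has 1 G/C ✓; GC 9/23 = 39.1% ✓; Tm = 2·14 + 4·9 = 64°C ✓; length 23 ✓ — passes.
F2 (23 nt, A=5 T=11 G=4 C=3): 3' end TCT has 1 G/C ✓; GC 7/23 = 30.4%, outside 36.6–56.0% ✗; Tm = 2·16 + 4·7 = 60°C ✓; length 23 ✓ — fails.
F3 (21 nt, A=7 T=7 G=4 C=3): 3' end AAC has 1 G/C ✓; GC 7/21 = 33.3%, outside 36.6–56.0% ✗; Tm = 2·14 + 4·7 = 56°C ✓; length 21 ✓ — fails.
F4 (19 nt, A=5 T=5 G=6 C=3): 3' end TGT has 1 G/C ✓; GC 9/19 = 47.4% ✓; Tm = 2·10 + 4·9 = 56°C ✓; length 19 ✓ — passes.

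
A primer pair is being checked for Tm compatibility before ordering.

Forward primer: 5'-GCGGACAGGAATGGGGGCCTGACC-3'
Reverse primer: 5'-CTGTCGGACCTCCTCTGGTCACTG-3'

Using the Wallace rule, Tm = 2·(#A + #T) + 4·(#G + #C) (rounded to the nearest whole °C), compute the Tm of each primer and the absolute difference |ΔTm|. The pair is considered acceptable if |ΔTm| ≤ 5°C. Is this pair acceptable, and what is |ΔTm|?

Forward: A=5 T=2 G=11 C=6 → Tm = 2·7 + 4·17 = 82°C.
Reverse: A=2 T=7 G=6 C=9 → Tm = 2·9 + 4·15 = 78°C.
|ΔTm| = |82 − 78| = 4°C, ≤ 5°C.

|ΔTm| = 4°C; the pair is acceptable.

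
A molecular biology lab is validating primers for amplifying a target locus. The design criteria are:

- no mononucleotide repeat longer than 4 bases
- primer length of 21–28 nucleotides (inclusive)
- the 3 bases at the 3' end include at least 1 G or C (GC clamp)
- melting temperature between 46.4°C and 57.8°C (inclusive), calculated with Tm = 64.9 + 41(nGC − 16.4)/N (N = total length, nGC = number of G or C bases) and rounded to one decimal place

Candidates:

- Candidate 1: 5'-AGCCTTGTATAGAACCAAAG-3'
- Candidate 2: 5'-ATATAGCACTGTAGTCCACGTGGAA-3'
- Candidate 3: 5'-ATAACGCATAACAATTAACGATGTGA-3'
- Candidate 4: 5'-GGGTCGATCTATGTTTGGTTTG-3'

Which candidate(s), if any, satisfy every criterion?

Candidate 1 (20 nt, A=8 T=4 G=4 C=4): longest run = 3 ✓; length 20, outside 21–28 ✗; 3' end AAG has 1 G/C ✓; Tm = 64.9 + 41·(8 − 16.4)/20 = 47.7°C ✓ — fails.
Candidate 2 (25 nt, A=8 T=6 G=6 C=5): longest run = 2 ✓; length 25 ✓; 3' end GAA has 1 G/C ✓; Tm = 64.9 + 41·(11 − 16.4)/25 = 56.0°C ✓ — passes.
Candidate 3 (26 nt, A=12 T=6 G=4 C=4): longest run = 2 ✓; length 26 ✓; 3' end TGA has 1 G/C ✓; Tm = 64.9 + 41·(8 − 16.4)/26 = 51.7°C ✓ — passes.
Candidate 4 (22 nt, A=2 T=10 G=8 C=2): longest run = 3 ✓; length 22 ✓; 3' end TTG has 1 G/C ✓; Tm = 64.9 + 41·(10 − 16.4)/22 = 53.0°C ✓ — passes.

Candidate 2, Candidate 3 and Candidate 4.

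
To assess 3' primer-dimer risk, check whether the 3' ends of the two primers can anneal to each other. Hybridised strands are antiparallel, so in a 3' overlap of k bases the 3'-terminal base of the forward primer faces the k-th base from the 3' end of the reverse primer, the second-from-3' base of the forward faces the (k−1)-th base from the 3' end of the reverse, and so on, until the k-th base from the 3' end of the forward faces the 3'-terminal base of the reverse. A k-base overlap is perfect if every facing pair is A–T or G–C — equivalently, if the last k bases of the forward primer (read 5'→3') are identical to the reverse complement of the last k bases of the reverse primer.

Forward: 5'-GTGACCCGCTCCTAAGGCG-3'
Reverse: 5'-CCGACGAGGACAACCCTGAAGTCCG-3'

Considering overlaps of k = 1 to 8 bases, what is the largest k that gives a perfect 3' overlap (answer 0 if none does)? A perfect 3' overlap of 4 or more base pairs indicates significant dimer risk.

Longest perfect overlap: 2 complementary base pairs; below the dimer-risk threshold (threshold 4).

Last 8 bases (5'→3') — forward …CTAAGGCG, reverse …GAAGTCCG.
Reverse complement of the reverse primer's last 8 bases: CGGACTTC; its first k bases are the reverse complement of the reverse primer's last k bases, so a perfect k-base overlap needs the forward primer's last k bases to equal them.
Comparing (forward last k vs required): k=1: G vs C ✗; k=2: CG vs CG ✓; k=3: GCG vs CGG ✗; k=4: GGCG vs CGGA ✗; k=5: AGGCG vs CGGAC ✗; k=6: AAGGCG vs CGGACT ✗; k=7: TAAGGCG vs CGGACTT ✗; k=8: CTAAGGCG vs CGGACTTC ✗.
Only k = 2 is perfect, so the longest perfect 3' overlap is 2.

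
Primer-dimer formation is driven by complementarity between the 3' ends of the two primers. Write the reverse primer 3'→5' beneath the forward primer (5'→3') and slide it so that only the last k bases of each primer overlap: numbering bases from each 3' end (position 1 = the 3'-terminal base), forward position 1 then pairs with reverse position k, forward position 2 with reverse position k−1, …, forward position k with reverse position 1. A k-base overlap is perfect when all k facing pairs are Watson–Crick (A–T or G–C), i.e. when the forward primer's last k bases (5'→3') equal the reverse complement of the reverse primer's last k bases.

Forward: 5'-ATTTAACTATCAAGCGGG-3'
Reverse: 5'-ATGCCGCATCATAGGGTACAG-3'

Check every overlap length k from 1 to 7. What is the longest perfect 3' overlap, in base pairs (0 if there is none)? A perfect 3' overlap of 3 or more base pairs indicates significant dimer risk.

Longest perfect overlap: 0 complementary base pairs; below the dimer-risk threshold (threshold 3).

Last 7 bases (5'→3') — forward …AAGCGGG, reverse …GGTACAG.
Reverse complement of the reverse primer's last 7 bases: CTGTACC; its first k bases are the reverse complement of the reverse primer's last k bases, so a perfect k-base overlap needs the forward primer's last k bases to equal them.
Comparing (forward last k vs required): k=1: G vs C ✗; k=2: GG vs CT ✗; k=3: GGG vs CTG ✗; k=4: CGGG vs CTGT ✗; k=5: GCGGG vs CTGTA ✗; k=6: AGCGGG vs CTGTAC ✗; k=7: AAGCGGG vs CTGTACC ✗.
No overlap length from 1 to 7 is perfect, so the longest perfect 3' overlap is 0.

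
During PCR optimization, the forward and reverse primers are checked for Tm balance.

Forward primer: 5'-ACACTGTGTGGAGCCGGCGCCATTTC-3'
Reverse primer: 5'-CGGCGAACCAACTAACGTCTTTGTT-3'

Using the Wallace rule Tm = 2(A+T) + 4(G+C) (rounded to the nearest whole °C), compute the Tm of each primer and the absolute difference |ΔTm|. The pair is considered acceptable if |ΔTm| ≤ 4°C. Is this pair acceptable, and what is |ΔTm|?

|ΔTm| = 10°C; the pair is not acceptable.

Forward: A=4 T=6 G=8 C=8 → Tm = 2·10 + 4·16 = 84°C.
Reverse: A=6 T=7 G=5 C=7 → Tm = 2·13 + 4·12 = 74°C.
|ΔTm| = |84 − 74| = 10°C, > 4°C.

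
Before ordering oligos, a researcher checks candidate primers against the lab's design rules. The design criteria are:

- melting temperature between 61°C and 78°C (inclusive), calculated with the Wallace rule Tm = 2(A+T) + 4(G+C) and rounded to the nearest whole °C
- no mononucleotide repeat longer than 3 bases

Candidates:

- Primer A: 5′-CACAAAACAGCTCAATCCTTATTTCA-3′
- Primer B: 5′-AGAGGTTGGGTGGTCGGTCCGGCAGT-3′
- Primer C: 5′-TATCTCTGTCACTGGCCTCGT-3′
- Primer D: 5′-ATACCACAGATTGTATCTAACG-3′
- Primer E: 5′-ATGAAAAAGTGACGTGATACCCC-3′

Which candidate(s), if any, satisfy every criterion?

Primer A (26 nt, A=10 T=7 G=1 C=8): Tm = 2·17 + 4·9 = 70°C ✓; longest run = 4, exceeds 3 ✗ — fails.
Primer B (26 nt, A=3 T=6 G=13 C=4): Tm = 2·9 + 4·17 = 86°C, outside 61–78°C ✗; longest run = 3 ✓ — fails.
Primer C (21 nt, A=2 T=8 G=4 C=7): Tm = 2·10 + 4·11 = 64°C ✓; longest run = 2 ✓ — passes.
Primer D (22 nt, A=8 T=6 G=3 C=5): Tm = 2·14 + 4·8 = 60°C, outside 61–78°C ✗; longest run = 2 ✓ — fails.
Primer E (23 nt, A=9 T=4 G=5 C=5): Tm = 2·13 + 4·10 = 66°C ✓; longest run = 5, exceeds 3 ✗ — fails.

Primer C only.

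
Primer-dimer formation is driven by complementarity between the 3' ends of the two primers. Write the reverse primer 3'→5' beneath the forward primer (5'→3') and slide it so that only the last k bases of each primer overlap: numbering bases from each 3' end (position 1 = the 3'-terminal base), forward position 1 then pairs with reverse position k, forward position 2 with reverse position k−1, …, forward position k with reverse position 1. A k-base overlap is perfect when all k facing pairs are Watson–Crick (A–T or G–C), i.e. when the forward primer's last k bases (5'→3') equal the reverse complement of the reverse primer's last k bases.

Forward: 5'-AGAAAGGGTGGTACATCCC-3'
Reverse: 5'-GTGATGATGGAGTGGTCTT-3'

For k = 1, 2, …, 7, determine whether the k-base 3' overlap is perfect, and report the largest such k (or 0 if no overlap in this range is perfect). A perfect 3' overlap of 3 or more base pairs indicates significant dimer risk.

Last 7 bases (5'→3') — forward …ACATCCC, reverse …TGGTCTT.
Reverse complement of the reverse primer's last 7 bases: AAGACCA; its first k bases are the reverse complement of the reverse primer's last k bases, so a perfect k-base overlap needs the forward primer's last k bases to equal them.
Comparing (forward last k vs required): k=1: C vs A ✗; k=2: CC vs AA ✗; k=3: CCC vs AAG ✗; k=4: TCCC vs AAGA ✗; k=5: ATCCC vs AAGAC ✗; k=6: CATCCC vs AAGACC ✗; k=7: ACATCCC vs AAGACCA ✗.
No overlap length from 1 to 7 is perfect, so the longest perfect 3' overlap is 0.

Longest perfect overlap: 0 complementary base pairs; below the dimer-risk threshold (threshold 3).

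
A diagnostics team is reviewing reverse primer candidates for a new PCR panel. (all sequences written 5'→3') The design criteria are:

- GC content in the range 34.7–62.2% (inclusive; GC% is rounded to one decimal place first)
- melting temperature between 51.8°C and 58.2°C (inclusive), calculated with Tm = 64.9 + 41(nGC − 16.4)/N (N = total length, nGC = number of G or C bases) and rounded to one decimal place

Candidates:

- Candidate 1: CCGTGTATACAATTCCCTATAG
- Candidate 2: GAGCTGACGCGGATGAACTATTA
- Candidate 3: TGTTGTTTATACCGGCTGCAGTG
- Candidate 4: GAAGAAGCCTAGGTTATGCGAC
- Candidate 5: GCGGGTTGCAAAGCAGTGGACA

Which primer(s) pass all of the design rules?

Candidate 1 (22 nt, A=6 T=7 G=3 C=6): GC 9/22 = 40.9% ✓; Tm = 64.9 + 41·(9 − 16.4)/22 = 51.1°C, outside 51.8–58.2°C ✗ — fails.
Candidate 2 (23 nt, A=7 T=5 G=7 C=4): GC 11/23 = 47.8% ✓; Tm = 64.9 + 41·(11 − 16.4)/23 = 55.3°C ✓ — passes.
Candidate 3 (23 nt, A=3 T=9 G=7 C=4): GC 11/23 = 47.8% ✓; Tm = 64.9 + 41·(11 − 16.4)/23 = 55.3°C ✓ — passes.
Candidate 4 (22 nt, A=7 T=4 G=7 C=4): GC 11/22 = 50.0% ✓; Tm = 64.9 + 41·(11 − 16.4)/22 = 54.8°C ✓ — passes.
Candidate 5 (22 nt, A=6 T=3 G=9 C=4): GC 13/22 = 59.1% ✓; Tm = 64.9 + 41·(13 − 16.4)/22 = 58.6°C, outside 51.8–58.2°C ✗ — fails.

Candidate 2, Candidate 3 and Candidate 4.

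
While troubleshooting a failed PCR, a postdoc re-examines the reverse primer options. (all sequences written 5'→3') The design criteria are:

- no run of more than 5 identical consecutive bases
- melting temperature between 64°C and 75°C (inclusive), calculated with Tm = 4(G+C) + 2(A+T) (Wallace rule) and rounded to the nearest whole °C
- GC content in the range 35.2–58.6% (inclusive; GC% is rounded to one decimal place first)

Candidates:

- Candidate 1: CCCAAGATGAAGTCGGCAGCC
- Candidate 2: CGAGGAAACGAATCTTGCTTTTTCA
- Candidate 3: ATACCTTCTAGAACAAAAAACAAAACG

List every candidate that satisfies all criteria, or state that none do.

Candidate 1 (21 nt, A=6 T=2 G=6 C=7): longest run = 3 ✓; Tm = 2·8 + 4·13 = 68°C ✓; GC 13/21 = 61.9%, outside 35.2–58.6% ✗ — fails.
Candidate 2 (25 nt, A=7 T=8 G=5 C=5): longest run = 5 ✓; Tm = 2·15 + 4·10 = 70°C ✓; GC 10/25 = 40.0% ✓ — passes.
Candidate 3 (27 nt, A=15 T=4 G=2 C=6): longest run = 6, exceeds 5 ✗; Tm = 2·19 + 4·8 = 70°C ✓; GC 8/27 = 29.6%, outside 35.2–58.6% ✗ — fails.

Candidate 2 only.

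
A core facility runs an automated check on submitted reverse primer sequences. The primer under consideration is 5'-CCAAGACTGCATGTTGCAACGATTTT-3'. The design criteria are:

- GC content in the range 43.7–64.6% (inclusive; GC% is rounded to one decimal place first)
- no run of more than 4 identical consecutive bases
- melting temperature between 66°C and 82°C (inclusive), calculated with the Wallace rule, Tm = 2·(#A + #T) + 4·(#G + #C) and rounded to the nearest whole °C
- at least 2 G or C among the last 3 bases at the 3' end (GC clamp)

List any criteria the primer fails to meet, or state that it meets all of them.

Base counts: A=7, T=8, G=5, C=6 (length 26).
GC content: GC 11/26 = 42.3%, outside 43.7–64.6% ✗
homopolymer run: longest run = 4 ✓
Tm: Tm = 2·15 + 4·11 = 74°C ✓
GC clamp: 3' end TTT has 0 G/C, need ≥2 ✗

Fails: GC content, GC clamp.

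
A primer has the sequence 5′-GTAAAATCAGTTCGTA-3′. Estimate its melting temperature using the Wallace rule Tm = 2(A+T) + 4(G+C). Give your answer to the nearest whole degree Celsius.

Base counts: A=6, T=5, G=3, C=2 (length 16).
Tm = 2·(6+5) + 4·(3+2) = 2·11 + 4·5 = 22 + 20 = 42°C.

42°C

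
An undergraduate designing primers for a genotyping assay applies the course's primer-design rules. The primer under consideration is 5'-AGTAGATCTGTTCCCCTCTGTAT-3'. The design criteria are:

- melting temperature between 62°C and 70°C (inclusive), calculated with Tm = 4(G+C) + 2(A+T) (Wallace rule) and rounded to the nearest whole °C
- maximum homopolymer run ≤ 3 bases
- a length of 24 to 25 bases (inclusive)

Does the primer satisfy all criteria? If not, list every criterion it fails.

Base counts: A=4, T=9, G=4, C=6 (length 23).
Tm: Tm = 2·13 + 4·10 = 66°C ✓
homopolymer run: longest run = 4, exceeds 3 ✗
length: length 23, outside 24–25 ✗

Fails: homopolymer run, length.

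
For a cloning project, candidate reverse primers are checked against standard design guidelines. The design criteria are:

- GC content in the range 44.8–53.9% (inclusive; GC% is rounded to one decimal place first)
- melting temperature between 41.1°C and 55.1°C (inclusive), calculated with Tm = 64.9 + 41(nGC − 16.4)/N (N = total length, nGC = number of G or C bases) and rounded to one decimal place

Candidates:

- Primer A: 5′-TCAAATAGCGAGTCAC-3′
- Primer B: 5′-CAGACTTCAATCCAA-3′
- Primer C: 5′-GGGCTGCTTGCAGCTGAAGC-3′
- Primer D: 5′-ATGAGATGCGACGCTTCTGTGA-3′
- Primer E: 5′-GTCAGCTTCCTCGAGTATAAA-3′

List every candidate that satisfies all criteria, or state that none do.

Primer A (16 nt, A=6 T=3 G=3 C=4): GC 7/16 = 43.8%, outside 44.8–53.9% ✗; Tm = 64.9 + 41·(7 − 16.4)/16 = 40.8°C, outside 41.1–55.1°C ✗ — fails.
Primer B (15 nt, A=6 T=3 G=1 C=5): GC 6/15 = 40.0%, outside 44.8–53.9% ✗; Tm = 64.9 + 41·(6 − 16.4)/15 = 36.5°C, outside 41.1–55.1°C ✗ — fails.
Primer C (20 nt, A=3 T=4 G=8 C=5): GC 13/20 = 65.0%, outside 44.8–53.9% ✗; Tm = 64.9 + 41·(13 − 16.4)/20 = 57.9°C, outside 41.1–55.1°C ✗ — fails.
Primer D (22 nt, A=5 T=6 G=7 C=4): GC 11/22 = 50.0% ✓; Tm = 64.9 + 41·(11 − 16.4)/22 = 54.8°C ✓ — passes.
Primer E (21 nt, A=6 T=6 G=4 C=5): GC 9/21 = 42.9%, outside 44.8–53.9% ✗; Tm = 64.9 + 41·(9 − 16.4)/21 = 50.5°C ✓ — fails.

Primer D only.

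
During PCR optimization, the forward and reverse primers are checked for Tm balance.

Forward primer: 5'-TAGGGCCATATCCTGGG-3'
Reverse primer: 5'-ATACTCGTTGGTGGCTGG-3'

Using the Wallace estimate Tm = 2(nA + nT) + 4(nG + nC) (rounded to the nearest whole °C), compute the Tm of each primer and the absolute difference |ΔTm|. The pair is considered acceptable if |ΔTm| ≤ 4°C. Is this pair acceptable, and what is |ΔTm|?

Forward: A=3 T=4 G=6 C=4 → Tm = 2·7 + 4·10 = 54°C.
Reverse: A=2 T=6 G=7 C=3 → Tm = 2·8 + 4·10 = 56°C.
|ΔTm| = |54 − 56| = 2°C, ≤ 4°C.

|ΔTm| = 2°C; the pair is acceptable.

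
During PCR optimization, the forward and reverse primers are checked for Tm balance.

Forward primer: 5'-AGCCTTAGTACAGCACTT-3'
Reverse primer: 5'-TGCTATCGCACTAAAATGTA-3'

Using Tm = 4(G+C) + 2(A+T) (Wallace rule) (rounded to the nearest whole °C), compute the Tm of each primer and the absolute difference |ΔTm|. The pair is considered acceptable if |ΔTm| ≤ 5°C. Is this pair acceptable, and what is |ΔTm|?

|ΔTm| = 2°C; the pair is acceptable.

Forward: A=5 T=5 G=3 C=5 → Tm = 2·10 + 4·8 = 52°C.
Reverse: A=7 T=6 G=3 C=4 → Tm = 2·13 + 4·7 = 54°C.
|ΔTm| = |52 − 54| = 2°C, ≤ 5°C.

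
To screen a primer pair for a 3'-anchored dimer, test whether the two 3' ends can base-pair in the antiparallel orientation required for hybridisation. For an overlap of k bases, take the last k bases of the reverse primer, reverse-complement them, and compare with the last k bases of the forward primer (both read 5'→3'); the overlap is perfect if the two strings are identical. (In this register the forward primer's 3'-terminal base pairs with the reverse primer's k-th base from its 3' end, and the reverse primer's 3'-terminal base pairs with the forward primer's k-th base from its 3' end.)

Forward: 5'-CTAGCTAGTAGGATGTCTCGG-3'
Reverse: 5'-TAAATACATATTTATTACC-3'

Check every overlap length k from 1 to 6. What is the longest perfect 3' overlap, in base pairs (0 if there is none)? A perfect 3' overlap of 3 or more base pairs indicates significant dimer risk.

Longest perfect overlap: 2 complementary base pairs; below the dimer-risk threshold (threshold 3).

Last 6 bases (5'→3') — forward …TCTCGG, reverse …ATTACC.
Reverse complement of the reverse primer's last 6 bases: GGTAAT; its first k bases are the reverse complement of the reverse primer's last k bases, so a perfect k-base overlap needs the forward primer's last k bases to equal them.
Comparing (forward last k vs required): k=1: G vs G ✓; k=2: GG vs GG ✓; k=3: CGG vs GGT ✗; k=4: TCGG vs GGTA ✗; k=5: CTCGG vs GGTAA ✗; k=6: TCTCGG vs GGTAAT ✗.
Perfect overlaps at k = 1, 2; the largest is 2.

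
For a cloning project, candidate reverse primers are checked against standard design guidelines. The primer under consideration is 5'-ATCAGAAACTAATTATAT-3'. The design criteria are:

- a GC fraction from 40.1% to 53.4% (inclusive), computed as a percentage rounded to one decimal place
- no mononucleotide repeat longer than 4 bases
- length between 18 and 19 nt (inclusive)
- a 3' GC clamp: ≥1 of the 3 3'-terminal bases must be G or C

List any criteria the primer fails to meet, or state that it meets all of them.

Base counts: A=9, T=6, G=1, C=2 (length 18).
GC content: GC 3/18 = 16.7%, outside 40.1–53.4% ✗
homopolymer run: longest run = 3 ✓
length: length 18 ✓
GC clamp: 3' end TAT has 0 G/C, need ≥1 ✗

Fails: GC content, GC clamp.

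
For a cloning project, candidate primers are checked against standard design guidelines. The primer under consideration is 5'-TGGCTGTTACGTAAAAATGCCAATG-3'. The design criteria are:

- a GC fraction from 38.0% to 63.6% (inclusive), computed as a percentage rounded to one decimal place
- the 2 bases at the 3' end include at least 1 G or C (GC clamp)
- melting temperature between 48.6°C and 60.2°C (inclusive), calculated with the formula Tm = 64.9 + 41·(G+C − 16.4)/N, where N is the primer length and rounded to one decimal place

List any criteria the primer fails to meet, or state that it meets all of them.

Base counts: A=8, T=7, G=6, C=4 (length 25).
GC content: GC 10/25 = 40.0% ✓
GC clamp: 3' end TG has 1 G/C ✓
Tm: Tm = 64.9 + 41·(10 − 16.4)/25 = 54.4°C ✓

Meets all criteria.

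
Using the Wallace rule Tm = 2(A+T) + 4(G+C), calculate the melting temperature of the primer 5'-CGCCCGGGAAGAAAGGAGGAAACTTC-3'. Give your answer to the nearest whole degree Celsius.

82°C

Base counts: A=9, T=2, G=9, C=6 (length 26).
Tm = 2·(9+2) + 4·(9+6) = 2·11 + 4·15 = 22 + 60 = 82°C.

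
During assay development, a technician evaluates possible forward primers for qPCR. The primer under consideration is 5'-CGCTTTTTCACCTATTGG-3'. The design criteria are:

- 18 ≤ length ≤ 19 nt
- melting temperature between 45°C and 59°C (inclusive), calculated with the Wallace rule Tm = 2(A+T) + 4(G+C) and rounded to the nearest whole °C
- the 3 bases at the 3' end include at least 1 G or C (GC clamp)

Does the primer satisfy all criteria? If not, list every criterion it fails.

Meets all criteria.

Base counts: A=2, T=8, G=3, C=5 (length 18).
length: length 18 ✓
Tm: Tm = 2·10 + 4·8 = 52°C ✓
GC clamp: 3' end TGG has 2 G/C ✓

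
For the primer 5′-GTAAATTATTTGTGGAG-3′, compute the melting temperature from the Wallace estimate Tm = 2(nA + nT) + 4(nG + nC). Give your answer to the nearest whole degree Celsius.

44°C

Base counts: A=5, T=7, G=5, C=0 (length 17).
Tm = 2·(5+7) + 4·(5+0) = 2·12 + 4·5 = 24 + 20 = 44°C.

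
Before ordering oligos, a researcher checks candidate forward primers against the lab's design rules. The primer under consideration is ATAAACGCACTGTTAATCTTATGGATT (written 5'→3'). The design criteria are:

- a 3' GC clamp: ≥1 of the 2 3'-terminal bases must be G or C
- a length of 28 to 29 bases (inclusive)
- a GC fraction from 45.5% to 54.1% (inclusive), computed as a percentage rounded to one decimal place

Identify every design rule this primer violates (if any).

Base counts: A=9, T=10, G=4, C=4 (length 27).
GC clamp: 3' end TT has 0 G/C, need ≥1 ✗
length: length 27, outside 28–29 ✗
GC content: GC 8/27 = 29.6%, outside 45.5–54.1% ✗

Fails: GC clamp, length, GC content.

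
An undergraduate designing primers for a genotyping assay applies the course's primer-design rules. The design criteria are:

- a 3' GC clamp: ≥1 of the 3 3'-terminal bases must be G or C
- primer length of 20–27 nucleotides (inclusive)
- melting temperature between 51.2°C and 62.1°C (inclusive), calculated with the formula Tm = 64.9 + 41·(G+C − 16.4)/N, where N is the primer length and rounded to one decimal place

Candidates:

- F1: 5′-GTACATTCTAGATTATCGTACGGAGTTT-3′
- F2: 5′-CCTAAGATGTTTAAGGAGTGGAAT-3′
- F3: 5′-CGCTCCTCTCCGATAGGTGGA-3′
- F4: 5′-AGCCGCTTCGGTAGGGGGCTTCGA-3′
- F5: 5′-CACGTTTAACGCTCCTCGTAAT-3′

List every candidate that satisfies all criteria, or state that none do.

F3 only.

F1 (28 nt, A=7 T=11 G=6 C=4): 3' end TTT has 0 G/C, need ≥1 ✗; length 28, outside 20–27 ✗; Tm = 64.9 + 41·(10 − 16.4)/28 = 55.5°C ✓ — fails.
F2 (24 nt, A=8 T=7 G=7 C=2): 3' end AAT has 0 G/C, need ≥1 ✗; length 24 ✓; Tm = 64.9 + 41·(9 − 16.4)/24 = 52.3°C ✓ — fails.
F3 (21 nt, A=3 T=5 G=6 C=7): 3' end GGA has 2 G/C ✓; length 21 ✓; Tm = 64.9 + 41·(13 − 16.4)/21 = 58.3°C ✓ — passes.
F4 (24 nt, A=3 T=5 G=10 C=6): 3' end CGA has 2 G/C ✓; length 24 ✓; Tm = 64.9 + 41·(16 − 16.4)/24 = 64.2°C, outside 51.2–62.1°C ✗ — fails.
F5 (22 nt, A=5 T=7 G=3 C=7): 3' end AAT has 0 G/C, need ≥1 ✗; length 22 ✓; Tm = 64.9 + 41·(10 − 16.4)/22 = 53.0°C ✓ — fails.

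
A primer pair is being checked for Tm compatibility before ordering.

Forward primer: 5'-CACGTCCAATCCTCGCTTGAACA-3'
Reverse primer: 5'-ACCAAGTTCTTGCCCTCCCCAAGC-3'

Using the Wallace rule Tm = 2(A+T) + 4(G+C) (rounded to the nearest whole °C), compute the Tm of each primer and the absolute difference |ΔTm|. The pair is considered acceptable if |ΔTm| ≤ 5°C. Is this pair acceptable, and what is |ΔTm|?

Forward: A=6 T=5 G=3 C=9 → Tm = 2·11 + 4·12 = 70°C.
Reverse: A=5 T=5 G=3 C=11 → Tm = 2·10 + 4·14 = 76°C.
|ΔTm| = |70 − 76| = 6°C, > 5°C.

|ΔTm| = 6°C; the pair is not acceptable.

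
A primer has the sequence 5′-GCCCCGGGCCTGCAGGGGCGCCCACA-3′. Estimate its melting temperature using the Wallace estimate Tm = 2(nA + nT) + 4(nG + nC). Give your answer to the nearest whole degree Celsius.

Base counts: A=3, T=1, G=10, C=12 (length 26).
Tm = 2·(3+1) + 4·(10+12) = 2·4 + 4·22 = 8 + 88 = 96°C.

96°C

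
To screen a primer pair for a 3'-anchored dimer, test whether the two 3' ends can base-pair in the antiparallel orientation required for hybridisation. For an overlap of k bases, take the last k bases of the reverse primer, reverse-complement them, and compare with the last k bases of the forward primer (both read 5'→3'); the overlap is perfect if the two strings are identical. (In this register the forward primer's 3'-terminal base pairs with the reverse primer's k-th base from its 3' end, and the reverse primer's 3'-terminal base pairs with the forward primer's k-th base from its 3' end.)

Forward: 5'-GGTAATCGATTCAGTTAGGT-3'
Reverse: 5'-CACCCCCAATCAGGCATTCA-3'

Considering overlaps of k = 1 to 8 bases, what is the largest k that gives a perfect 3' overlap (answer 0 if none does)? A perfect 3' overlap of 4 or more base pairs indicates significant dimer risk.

Longest perfect overlap: 1 complementary base pair; below the dimer-risk threshold (threshold 4).

Last 8 bases (5'→3') — forward …AGTTAGGT, reverse …GGCATTCA.
Reverse complement of the reverse primer's last 8 bases: TGAATGCC; its first k bases are the reverse complement of the reverse primer's last k bases, so a perfect k-base overlap needs the forward primer's last k bases to equal them.
Comparing (forward last k vs required): k=1: T vs T ✓; k=2: GT vs TG ✗; k=3: GGT vs TGA ✗; k=4: AGGT vs TGAA ✗; k=5: TAGGT vs TGAAT ✗; k=6: TTAGGT vs TGAATG ✗; k=7: GTTAGGT vs TGAATGC ✗; k=8: AGTTAGGT vs TGAATGCC ✗.
Only k = 1 is perfect, so the longest perfect 3' overlap is 1.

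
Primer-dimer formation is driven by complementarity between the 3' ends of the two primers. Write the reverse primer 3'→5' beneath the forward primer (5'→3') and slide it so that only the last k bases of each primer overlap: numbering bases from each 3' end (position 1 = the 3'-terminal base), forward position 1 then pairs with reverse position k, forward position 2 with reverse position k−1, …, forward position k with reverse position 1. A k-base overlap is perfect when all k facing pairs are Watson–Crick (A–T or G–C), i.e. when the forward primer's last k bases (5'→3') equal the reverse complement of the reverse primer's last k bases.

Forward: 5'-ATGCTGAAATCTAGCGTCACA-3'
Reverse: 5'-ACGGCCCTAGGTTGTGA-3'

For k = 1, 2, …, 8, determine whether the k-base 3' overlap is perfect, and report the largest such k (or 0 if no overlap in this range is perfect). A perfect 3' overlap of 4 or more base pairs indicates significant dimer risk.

Last 8 bases (5'→3') — forward …GCGTCACA, reverse …GGTTGTGA.
Reverse complement of the reverse primer's last 8 bases: TCACAACC; its first k bases are the reverse complement of the reverse primer's last k bases, so a perfect k-base overlap needs the forward primer's last k bases to equal them.
Comparing (forward last k vs required): k=1: A vs T ✗; k=2: CA vs TC ✗; k=3: ACA vs TCA ✗; k=4: CACA vs TCAC ✗; k=5: TCACA vs TCACA ✓; k=6: GTCACA vs TCACAA ✗; k=7: CGTCACA vs TCACAAC ✗; k=8: GCGTCACA vs TCACAACC ✗.
Only k = 5 is perfect, so the longest perfect 3' overlap is 5.

Longest perfect overlap: 5 complementary base pairs; significant dimer risk (threshold 4).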